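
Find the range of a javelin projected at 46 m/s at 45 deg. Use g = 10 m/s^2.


Given: v0 = 46 m/s, theta = 45 deg, g = 10 m/s^2
sin(2*45) = sin(90) = 1
Using R = v0^2 * sin(2*theta) / g
R = 46^2 * 1 / 10
R = 2116 / 10
R = 1058/5 m

1058/5 m


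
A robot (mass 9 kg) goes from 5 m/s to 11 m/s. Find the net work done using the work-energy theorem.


Given: m = 9 kg, v0 = 5 m/s, v = 11 m/s
Using W = (1/2)*m*(v^2 - v0^2)
v^2 = 11^2 = 121
v0^2 = 5^2 = 25
v^2 - v0^2 = 121 - 25 = 96
W = (1/2)*9*96 = 432 J

432 J


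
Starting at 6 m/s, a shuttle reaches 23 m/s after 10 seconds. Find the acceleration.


Given: initial velocity v0 = 6 m/s, final velocity v = 23 m/s, time t = 10 s
Using a = (v - v0) / t
a = (23 - 6) / 10
a = 17 / 10
a = 17/10 m/s^2

17/10 m/s^2


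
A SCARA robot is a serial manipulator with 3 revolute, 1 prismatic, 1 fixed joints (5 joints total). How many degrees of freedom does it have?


Given: serial robot with 3 revolute, 1 prismatic, 1 fixed joints
DOF contribution per joint type: revolute=1, prismatic=1, spherical=3, fixed=0
DOF = 3*1 + 1*1 + 1*0
DOF = 4

4


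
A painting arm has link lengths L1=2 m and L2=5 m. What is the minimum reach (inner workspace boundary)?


Given: L1 = 2 m, L2 = 5 m
For a 2-link planar arm, min reach = |L1 - L2| (second link folded back)
Min reach = |2 - 5|
Min reach = 3 m

3 m


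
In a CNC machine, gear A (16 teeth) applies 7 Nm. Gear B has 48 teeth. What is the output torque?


Given: N1 = 16, N2 = 48, T1 = 7 Nm
Using T2/T1 = N2/N1
T2 = T1 * N2 / N1
T2 = 7 * 48 / 16
T2 = 336 / 16
T2 = 21 Nm

21 Nm


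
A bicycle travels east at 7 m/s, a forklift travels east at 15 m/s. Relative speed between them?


Given: v_A = 7 m/s east, v_B = 15 m/s east
Both move in the same direction; relative speed = |v_A - v_B|
|7 - 15| = |-8|
= 8 m/s

8 m/s


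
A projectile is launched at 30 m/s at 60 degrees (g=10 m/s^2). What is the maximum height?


Given: v0 = 30 m/s, theta = 60 deg, g = 10 m/s^2
sin^2(60) = 3/4
Using H = v0^2 * sin^2(theta) / (2*g)
H = 30^2 * 3/4 / (2*10)
H = 900 * 3/4 / 20
H = 675 / 20
H = 135/4 m

135/4 m


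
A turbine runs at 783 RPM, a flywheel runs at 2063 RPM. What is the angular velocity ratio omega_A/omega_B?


Given: RPM_A = 783, RPM_B = 2063
omega = 2*pi*RPM/60, so omega_A/omega_B = RPM_A / RPM_B
omega_A/omega_B = 783 / 2063
omega_A/omega_B = 783/2063

783/2063


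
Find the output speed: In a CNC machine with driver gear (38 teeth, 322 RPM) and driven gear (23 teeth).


Given: N1 = 38 teeth, w1 = 322 RPM, N2 = 23 teeth
Using N1*w1 = N2*w2
w2 = N1*w1 / N2
w2 = 38*322 / 23
w2 = 12236 / 23
w2 = 532 RPM

532 RPM


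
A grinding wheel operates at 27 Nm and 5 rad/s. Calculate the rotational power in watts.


Given: tau = 27 Nm, omega = 5 rad/s
Using P = tau * omega
P = 27 * 5
P = 135 W

135 W


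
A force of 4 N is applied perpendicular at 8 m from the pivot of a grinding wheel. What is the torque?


Given: F = 4 N, r = 8 m, angle = 90 deg (perpendicular)
Using tau = F * r * sin(90)
sin(90) = 1
tau = 4 * 8 * 1
tau = 32 Nm

32 Nm


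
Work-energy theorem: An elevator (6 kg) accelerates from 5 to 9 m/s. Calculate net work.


Given: m = 6 kg, v0 = 5 m/s, v = 9 m/s
Using W = (1/2)*m*(v^2 - v0^2)
v^2 = 9^2 = 81
v0^2 = 5^2 = 25
v^2 - v0^2 = 81 - 25 = 56
W = (1/2)*6*56 = 168 J

168 J


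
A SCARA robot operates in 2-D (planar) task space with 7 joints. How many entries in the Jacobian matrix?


Given: task space dimension = 2, joints = 7
Jacobian is a 2 x 7 matrix
Total entries = rows * columns
Total = 2 * 7
Total = 14

14


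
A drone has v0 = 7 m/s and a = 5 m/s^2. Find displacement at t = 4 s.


Given: v0 = 7 m/s, a = 5 m/s^2, t = 4 s
Using s = v0*t + (1/2)*a*t^2
s = 7*4 + (1/2)*5*4^2
s = 28 + (1/2)*80
s = 28 + 40
s = 68

68 m


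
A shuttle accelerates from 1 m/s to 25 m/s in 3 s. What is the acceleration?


Given: initial velocity v0 = 1 m/s, final velocity v = 25 m/s, time t = 3 s
Using a = (v - v0) / t
a = (25 - 1) / 3
a = 24 / 3
a = 8 m/s^2

8 m/s^2


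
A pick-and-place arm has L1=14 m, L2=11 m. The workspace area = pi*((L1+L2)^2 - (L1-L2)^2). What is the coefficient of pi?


Given: L1 = 14, L2 = 11
(L1+L2)^2 = (25)^2 = 625
(L1-L2)^2 = (3)^2 = 9
Difference = 625 - 9 = 616
This equals 4*L1*L2 = 4*14*11 = 616
Workspace area = 616*pi

616


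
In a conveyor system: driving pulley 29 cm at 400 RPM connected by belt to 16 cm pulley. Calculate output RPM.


Given: D1 = 29 cm, w1 = 400 RPM, D2 = 16 cm
Using D1*w1 = D2*w2
w2 = D1*w1 / D2
w2 = 29*400 / 16
w2 = 11600 / 16
w2 = 725 RPM

725 RPM


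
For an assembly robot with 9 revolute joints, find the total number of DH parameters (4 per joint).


Given: 9 joints, 4 DH parameters per joint (d, theta, a, alpha)
Total DH parameters = number_of_joints * 4
Total = 9 * 4
Total = 36

36


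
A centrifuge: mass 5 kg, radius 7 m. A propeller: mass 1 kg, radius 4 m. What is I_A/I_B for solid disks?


Given: M1=5 kg, R1=7 m, M2=1 kg, R2=4 m
For a disk: I = (1/2)*M*R^2, so I_A/I_B = (M1*R1^2)/(M2*R2^2)
M1*R1^2 = 5*49 = 245
M2*R2^2 = 1*16 = 16
I_A/I_B = 245/16 = 245/16

245/16


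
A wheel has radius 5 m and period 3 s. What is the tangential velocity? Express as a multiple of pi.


Given: radius r = 5 m, period T = 3 s
Using v = 2*pi*r / T
v = 2*pi*5 / 3
v = 10*pi / 3
v = 10/3*pi m/s

10/3*pi m/s


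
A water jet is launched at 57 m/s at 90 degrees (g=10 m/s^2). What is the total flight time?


Given: v0 = 57 m/s, theta = 90 deg, g = 10 m/s^2
sin(90) = 1
Using T = 2*v0*sin(theta) / g
T = 2*57*1 / 10
T = 114 / 10
T = 57/5 s

57/5 s


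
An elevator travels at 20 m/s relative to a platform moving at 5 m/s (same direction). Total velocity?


Given: object velocity = 20 m/s, platform velocity = 5 m/s (same direction)
Using classical velocity addition: v_total = v_object + v_platform
v_total = 20 + 5
v_total = 25 m/s

25 m/s


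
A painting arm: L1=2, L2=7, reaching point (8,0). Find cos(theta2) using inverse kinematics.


Given: L1 = 2, L2 = 7, target (x, y) = (8, 0)
Using cos(theta2) = (x^2 + y^2 - L1^2 - L2^2) / (2*L1*L2)
x^2 + y^2 = 8^2 + 0 = 64
L1^2 + L2^2 = 4 + 49 = 53
Numerator = 64 - 53 = 11
Denominator = 2*2*7 = 28
cos(theta2) = 11/28 = 11/28

11/28


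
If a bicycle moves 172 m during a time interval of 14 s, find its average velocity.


Given: distance d = 172 m, time t = 14 s
Using v = d / t
v = 172 / 14
v = 86/7 m/s

86/7 m/s


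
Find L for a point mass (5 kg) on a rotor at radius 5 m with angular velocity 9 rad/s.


Given: m = 5 kg, r = 5 m, omega = 9 rad/s
For a point mass: I = m*r^2
I = 5*5^2 = 5*25 = 125
L = I*omega = 125*9
L = 1125 kg*m^2/s

1125 kg*m^2/s


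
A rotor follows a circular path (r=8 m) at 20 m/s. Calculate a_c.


Given: v = 20 m/s, r = 8 m
Using a_c = v^2 / r
a_c = 20^2 / 8
a_c = 400 / 8
a_c = 50 m/s^2

50 m/s^2


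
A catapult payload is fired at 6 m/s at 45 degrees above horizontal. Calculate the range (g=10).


Given: v0 = 6 m/s, theta = 45 deg, g = 10 m/s^2
sin(2*45) = sin(90) = 1
Using R = v0^2 * sin(2*theta) / g
R = 6^2 * 1 / 10
R = 36 / 10
R = 18/5 m

18/5 m


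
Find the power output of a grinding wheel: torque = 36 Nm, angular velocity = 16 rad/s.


Given: tau = 36 Nm, omega = 16 rad/s
Using P = tau * omega
P = 36 * 16
P = 576 W

576 W


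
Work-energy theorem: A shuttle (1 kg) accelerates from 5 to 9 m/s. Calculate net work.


Given: m = 1 kg, v0 = 5 m/s, v = 9 m/s
Using W = (1/2)*m*(v^2 - v0^2)
v^2 = 9^2 = 81
v0^2 = 5^2 = 25
v^2 - v0^2 = 81 - 25 = 56
W = (1/2)*1*56 = 28 J

28 J


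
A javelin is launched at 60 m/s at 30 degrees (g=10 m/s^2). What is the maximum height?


Given: v0 = 60 m/s, theta = 30 deg, g = 10 m/s^2
sin^2(30) = 1/4
Using H = v0^2 * sin^2(theta) / (2*g)
H = 60^2 * 1/4 / (2*10)
H = 3600 * 1/4 / 20
H = 900 / 20
H = 45 m

45 m


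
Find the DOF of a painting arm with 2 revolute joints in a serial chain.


Given: serial robot with 2 revolute joints
DOF contribution per joint type: revolute=1, prismatic=1, spherical=3, fixed=0
DOF = 2*1
DOF = 2

2


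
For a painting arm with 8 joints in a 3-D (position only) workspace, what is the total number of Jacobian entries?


Given: task space dimension = 3, joints = 8
Jacobian is a 3 x 8 matrix
Total entries = rows * columns
Total = 3 * 8
Total = 24

24


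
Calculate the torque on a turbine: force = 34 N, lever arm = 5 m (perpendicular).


Given: F = 34 N, r = 5 m, angle = 90 deg (perpendicular)
Using tau = F * r * sin(90)
sin(90) = 1
tau = 34 * 5 * 1
tau = 170 Nm

170 Nm


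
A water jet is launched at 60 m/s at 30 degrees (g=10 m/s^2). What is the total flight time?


Given: v0 = 60 m/s, theta = 30 deg, g = 10 m/s^2
sin(30) = 1/2
Using T = 2*v0*sin(theta) / g
T = 2*60*1/2 / 10
T = 60 / 10
T = 6 s

6 s


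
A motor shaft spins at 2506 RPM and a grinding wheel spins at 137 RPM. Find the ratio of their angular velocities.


Given: RPM_A = 2506, RPM_B = 137
omega = 2*pi*RPM/60, so omega_A/omega_B = RPM_A / RPM_B
omega_A/omega_B = 2506 / 137
omega_A/omega_B = 2506/137

2506/137


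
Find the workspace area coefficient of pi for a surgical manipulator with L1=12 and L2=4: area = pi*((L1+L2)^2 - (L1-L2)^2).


Given: L1 = 12, L2 = 4
(L1+L2)^2 = (16)^2 = 256
(L1-L2)^2 = (8)^2 = 64
Difference = 256 - 64 = 192
This equals 4*L1*L2 = 4*12*4 = 192
Workspace area = 192*pi

192


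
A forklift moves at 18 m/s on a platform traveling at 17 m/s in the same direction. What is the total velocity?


Given: object velocity = 18 m/s, platform velocity = 17 m/s (same direction)
Using classical velocity addition: v_total = v_object + v_platform
v_total = 18 + 17
v_total = 35 m/s

35 m/s


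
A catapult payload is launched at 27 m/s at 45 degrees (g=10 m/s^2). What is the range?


Given: v0 = 27 m/s, theta = 45 deg, g = 10 m/s^2
sin(2*45) = sin(90) = 1
Using R = v0^2 * sin(2*theta) / g
R = 27^2 * 1 / 10
R = 729 / 10
R = 729/10 m

729/10 m


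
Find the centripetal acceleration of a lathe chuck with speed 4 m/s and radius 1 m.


Given: v = 4 m/s, r = 1 m
Using a_c = v^2 / r
a_c = 4^2 / 1
a_c = 16 / 1
a_c = 16 m/s^2

16 m/s^2


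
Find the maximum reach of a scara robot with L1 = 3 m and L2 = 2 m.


Given: L1 = 3 m, L2 = 2 m
For a 2-link planar arm, max reach = L1 + L2 (fully extended)
Max reach = 3 + 2
Max reach = 5 m

5 m


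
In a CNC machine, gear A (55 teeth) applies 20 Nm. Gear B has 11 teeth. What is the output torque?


Given: N1 = 55, N2 = 11, T1 = 20 Nm
Using T2/T1 = N2/N1
T2 = T1 * N2 / N1
T2 = 20 * 11 / 55
T2 = 220 / 55
T2 = 4 Nm

4 Nm


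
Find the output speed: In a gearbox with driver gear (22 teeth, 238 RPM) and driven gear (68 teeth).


Given: N1 = 22 teeth, w1 = 238 RPM, N2 = 68 teeth
Using N1*w1 = N2*w2
w2 = N1*w1 / N2
w2 = 22*238 / 68
w2 = 5236 / 68
w2 = 77 RPM

77 RPM


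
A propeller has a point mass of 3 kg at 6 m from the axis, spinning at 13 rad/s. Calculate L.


Given: m = 3 kg, r = 6 m, omega = 13 rad/s
For a point mass: I = m*r^2
I = 3*6^2 = 3*36 = 108
L = I*omega = 108*13
L = 1404 kg*m^2/s

1404 kg*m^2/s


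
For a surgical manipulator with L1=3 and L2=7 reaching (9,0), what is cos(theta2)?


Given: L1 = 3, L2 = 7, target (x, y) = (9, 0)
Using cos(theta2) = (x^2 + y^2 - L1^2 - L2^2) / (2*L1*L2)
x^2 + y^2 = 9^2 + 0 = 81
L1^2 + L2^2 = 9 + 49 = 58
Numerator = 81 - 58 = 23
Denominator = 2*3*7 = 42
cos(theta2) = 23/42 = 23/42

23/42


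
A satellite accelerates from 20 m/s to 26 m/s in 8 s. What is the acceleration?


Given: initial velocity v0 = 20 m/s, final velocity v = 26 m/s, time t = 8 s
Using a = (v - v0) / t
a = (26 - 20) / 8
a = 6 / 8
a = 3/4 m/s^2

3/4 m/s^2


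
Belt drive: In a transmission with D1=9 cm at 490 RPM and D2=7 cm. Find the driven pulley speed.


Given: D1 = 9 cm, w1 = 490 RPM, D2 = 7 cm
Using D1*w1 = D2*w2
w2 = D1*w1 / D2
w2 = 9*490 / 7
w2 = 4410 / 7
w2 = 630 RPM

630 RPM


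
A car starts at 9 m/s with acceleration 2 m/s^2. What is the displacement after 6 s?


Given: v0 = 9 m/s, a = 2 m/s^2, t = 6 s
Using s = v0*t + (1/2)*a*t^2
s = 9*6 + (1/2)*2*6^2
s = 54 + (1/2)*72
s = 54 + 36
s = 90

90 m


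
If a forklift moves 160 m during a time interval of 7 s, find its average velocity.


Given: distance d = 160 m, time t = 7 s
Using v = d / t
v = 160 / 7
v = 160/7 m/s

160/7 m/s


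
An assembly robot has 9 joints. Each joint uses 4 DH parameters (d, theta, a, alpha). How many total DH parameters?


Given: 9 joints, 4 DH parameters per joint (d, theta, a, alpha)
Total DH parameters = number_of_joints * 4
Total = 9 * 4
Total = 36

36


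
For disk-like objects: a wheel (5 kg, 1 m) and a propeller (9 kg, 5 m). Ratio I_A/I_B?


Given: M1=5 kg, R1=1 m, M2=9 kg, R2=5 m
For a disk: I = (1/2)*M*R^2, so I_A/I_B = (M1*R1^2)/(M2*R2^2)
M1*R1^2 = 5*1 = 5
M2*R2^2 = 9*25 = 225
I_A/I_B = 5/225 = 1/45

1/45


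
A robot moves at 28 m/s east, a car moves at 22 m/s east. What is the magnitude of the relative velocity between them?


Given: v_A = 28 m/s east, v_B = 22 m/s east
Both move in the same direction; relative speed = |v_A - v_B|
|28 - 22| = |6|
= 6 m/s

6 m/s


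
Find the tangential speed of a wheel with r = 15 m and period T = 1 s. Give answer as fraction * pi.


Given: radius r = 15 m, period T = 1 s
Using v = 2*pi*r / T
v = 2*pi*15 / 1
v = 30*pi / 1
v = 30*pi m/s

30*pi m/s


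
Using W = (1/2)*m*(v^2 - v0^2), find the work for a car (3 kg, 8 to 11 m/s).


Given: m = 3 kg, v0 = 8 m/s, v = 11 m/s
Using W = (1/2)*m*(v^2 - v0^2)
v^2 = 11^2 = 121
v0^2 = 8^2 = 64
v^2 - v0^2 = 121 - 64 = 57
W = (1/2)*3*57 = 171/2 J

171/2 J


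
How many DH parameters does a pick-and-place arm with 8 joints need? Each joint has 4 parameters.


Given: 8 joints, 4 DH parameters per joint (d, theta, a, alpha)
Total DH parameters = number_of_joints * 4
Total = 8 * 4
Total = 32

32


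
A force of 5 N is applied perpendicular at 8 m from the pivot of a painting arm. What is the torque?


Given: F = 5 N, r = 8 m, angle = 90 deg (perpendicular)
Using tau = F * r * sin(90)
sin(90) = 1
tau = 5 * 8 * 1
tau = 40 Nm

40 Nm


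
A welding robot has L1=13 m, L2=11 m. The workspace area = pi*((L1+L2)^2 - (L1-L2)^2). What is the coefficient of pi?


Given: L1 = 13, L2 = 11
(L1+L2)^2 = (24)^2 = 576
(L1-L2)^2 = (2)^2 = 4
Difference = 576 - 4 = 572
This equals 4*L1*L2 = 4*13*11 = 572
Workspace area = 572*pi

572


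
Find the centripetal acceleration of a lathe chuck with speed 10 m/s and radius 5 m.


Given: v = 10 m/s, r = 5 m
Using a_c = v^2 / r
a_c = 10^2 / 5
a_c = 100 / 5
a_c = 20 m/s^2

20 m/s^2


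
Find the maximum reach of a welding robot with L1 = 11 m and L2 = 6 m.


Given: L1 = 11 m, L2 = 6 m
For a 2-link planar arm, max reach = L1 + L2 (fully extended)
Max reach = 11 + 6
Max reach = 17 m

17 m


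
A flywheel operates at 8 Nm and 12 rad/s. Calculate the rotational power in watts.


Given: tau = 8 Nm, omega = 12 rad/s
Using P = tau * omega
P = 8 * 12
P = 96 W

96 W


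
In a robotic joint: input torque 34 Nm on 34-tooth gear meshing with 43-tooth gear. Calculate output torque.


Given: N1 = 34, N2 = 43, T1 = 34 Nm
Using T2/T1 = N2/N1
T2 = T1 * N2 / N1
T2 = 34 * 43 / 34
T2 = 1462 / 34
T2 = 43 Nm

43 Nm


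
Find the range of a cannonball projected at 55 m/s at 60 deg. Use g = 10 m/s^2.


Given: v0 = 55 m/s, theta = 60 deg, g = 10 m/s^2
sin(2*60) = sin(120) = sqrt(3)/2
Using R = v0^2 * sin(2*theta) / g
R = 55^2 * (sqrt(3)/2) / 10
R = 3025 * sqrt(3) / 20
R = 605/4*sqrt(3) m

605/4*sqrt(3) m


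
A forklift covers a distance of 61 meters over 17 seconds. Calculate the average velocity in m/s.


Given: distance d = 61 m, time t = 17 s
Using v = d / t
v = 61 / 17
v = 61/17 m/s

61/17 m/s


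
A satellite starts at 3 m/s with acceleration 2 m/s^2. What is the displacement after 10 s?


Given: v0 = 3 m/s, a = 2 m/s^2, t = 10 s
Using s = v0*t + (1/2)*a*t^2
s = 3*10 + (1/2)*2*10^2
s = 30 + (1/2)*200
s = 30 + 100
s = 130

130 m


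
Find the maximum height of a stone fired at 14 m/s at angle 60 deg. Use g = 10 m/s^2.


Given: v0 = 14 m/s, theta = 60 deg, g = 10 m/s^2
sin^2(60) = 3/4
Using H = v0^2 * sin^2(theta) / (2*g)
H = 14^2 * 3/4 / (2*10)
H = 196 * 3/4 / 20
H = 147 / 20
H = 147/20 m

147/20 m


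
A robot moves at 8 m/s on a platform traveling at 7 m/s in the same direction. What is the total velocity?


Given: object velocity = 8 m/s, platform velocity = 7 m/s (same direction)
Using classical velocity addition: v_total = v_object + v_platform
v_total = 8 + 7
v_total = 15 m/s

15 m/s


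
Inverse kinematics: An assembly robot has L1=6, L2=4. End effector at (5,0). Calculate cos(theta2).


Given: L1 = 6, L2 = 4, target (x, y) = (5, 0)
Using cos(theta2) = (x^2 + y^2 - L1^2 - L2^2) / (2*L1*L2)
x^2 + y^2 = 5^2 + 0 = 25
L1^2 + L2^2 = 36 + 16 = 52
Numerator = 25 - 52 = -27
Denominator = 2*6*4 = 48
cos(theta2) = -27/48 = -9/16

-9/16


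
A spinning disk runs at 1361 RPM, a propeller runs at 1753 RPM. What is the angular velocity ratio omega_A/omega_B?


Given: RPM_A = 1361, RPM_B = 1753
omega = 2*pi*RPM/60, so omega_A/omega_B = RPM_A / RPM_B
omega_A/omega_B = 1361 / 1753
omega_A/omega_B = 1361/1753

1361/1753


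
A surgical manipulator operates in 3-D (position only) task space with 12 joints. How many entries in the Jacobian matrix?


Given: task space dimension = 3, joints = 12
Jacobian is a 3 x 12 matrix
Total entries = rows * columns
Total = 3 * 12
Total = 36

36


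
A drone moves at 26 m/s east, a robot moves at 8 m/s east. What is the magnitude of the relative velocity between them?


Given: v_A = 26 m/s east, v_B = 8 m/s east
Both move in the same direction; relative speed = |v_A - v_B|
|26 - 8| = |18|
= 18 m/s

18 m/s


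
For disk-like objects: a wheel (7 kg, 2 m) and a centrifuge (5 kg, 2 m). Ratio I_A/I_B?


Given: M1=7 kg, R1=2 m, M2=5 kg, R2=2 m
For a disk: I = (1/2)*M*R^2, so I_A/I_B = (M1*R1^2)/(M2*R2^2)
M1*R1^2 = 7*4 = 28
M2*R2^2 = 5*4 = 20
I_A/I_B = 28/20 = 7/5

7/5


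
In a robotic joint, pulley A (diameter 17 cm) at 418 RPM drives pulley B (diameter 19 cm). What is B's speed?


Given: D1 = 17 cm, w1 = 418 RPM, D2 = 19 cm
Using D1*w1 = D2*w2
w2 = D1*w1 / D2
w2 = 17*418 / 19
w2 = 7106 / 19
w2 = 374 RPM

374 RPM


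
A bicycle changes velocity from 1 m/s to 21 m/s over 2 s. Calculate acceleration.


Given: initial velocity v0 = 1 m/s, final velocity v = 21 m/s, time t = 2 s
Using a = (v - v0) / t
a = (21 - 1) / 2
a = 20 / 2
a = 10 m/s^2

10 m/s^2


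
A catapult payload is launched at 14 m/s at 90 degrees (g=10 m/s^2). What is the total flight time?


Given: v0 = 14 m/s, theta = 90 deg, g = 10 m/s^2
sin(90) = 1
Using T = 2*v0*sin(theta) / g
T = 2*14*1 / 10
T = 28 / 10
T = 14/5 s

14/5 s


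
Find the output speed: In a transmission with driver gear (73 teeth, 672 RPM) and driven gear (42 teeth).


Given: N1 = 73 teeth, w1 = 672 RPM, N2 = 42 teeth
Using N1*w1 = N2*w2
w2 = N1*w1 / N2
w2 = 73*672 / 42
w2 = 49056 / 42
w2 = 1168 RPM

1168 RPM


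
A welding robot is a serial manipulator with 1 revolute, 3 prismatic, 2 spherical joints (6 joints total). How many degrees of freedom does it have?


Given: serial robot with 1 revolute, 3 prismatic, 2 spherical joints
DOF contribution per joint type: revolute=1, prismatic=1, spherical=3, fixed=0
DOF = 1*1 + 3*1 + 2*3
DOF = 10

10


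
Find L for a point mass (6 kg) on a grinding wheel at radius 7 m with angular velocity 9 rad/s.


Given: m = 6 kg, r = 7 m, omega = 9 rad/s
For a point mass: I = m*r^2
I = 6*7^2 = 6*49 = 294
L = I*omega = 294*9
L = 2646 kg*m^2/s

2646 kg*m^2/s


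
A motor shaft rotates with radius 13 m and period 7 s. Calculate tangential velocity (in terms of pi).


Given: radius r = 13 m, period T = 7 s
Using v = 2*pi*r / T
v = 2*pi*13 / 7
v = 26*pi / 7
v = 26/7*pi m/s

26/7*pi m/s


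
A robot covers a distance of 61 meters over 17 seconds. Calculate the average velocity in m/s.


Given: distance d = 61 m, time t = 17 s
Using v = d / t
v = 61 / 17
v = 61/17 m/s

61/17 m/s


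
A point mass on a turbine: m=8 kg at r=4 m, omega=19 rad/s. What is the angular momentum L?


Given: m = 8 kg, r = 4 m, omega = 19 rad/s
For a point mass: I = m*r^2
I = 8*4^2 = 8*16 = 128
L = I*omega = 128*19
L = 2432 kg*m^2/s

2432 kg*m^2/s


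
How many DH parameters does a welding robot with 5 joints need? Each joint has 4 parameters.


Given: 5 joints, 4 DH parameters per joint (d, theta, a, alpha)
Total DH parameters = number_of_joints * 4
Total = 5 * 4
Total = 20

20


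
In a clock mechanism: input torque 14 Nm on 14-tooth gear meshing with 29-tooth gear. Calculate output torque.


Given: N1 = 14, N2 = 29, T1 = 14 Nm
Using T2/T1 = N2/N1
T2 = T1 * N2 / N1
T2 = 14 * 29 / 14
T2 = 406 / 14
T2 = 29 Nm

29 Nm


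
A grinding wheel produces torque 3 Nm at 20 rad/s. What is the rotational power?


Given: tau = 3 Nm, omega = 20 rad/s
Using P = tau * omega
P = 3 * 20
P = 60 W

60 W


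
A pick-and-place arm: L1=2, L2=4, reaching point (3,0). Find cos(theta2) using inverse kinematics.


Given: L1 = 2, L2 = 4, target (x, y) = (3, 0)
Using cos(theta2) = (x^2 + y^2 - L1^2 - L2^2) / (2*L1*L2)
x^2 + y^2 = 3^2 + 0 = 9
L1^2 + L2^2 = 4 + 16 = 20
Numerator = 9 - 20 = -11
Denominator = 2*2*4 = 16
cos(theta2) = -11/16 = -11/16

-11/16


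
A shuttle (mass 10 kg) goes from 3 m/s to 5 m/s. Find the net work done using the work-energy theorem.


Given: m = 10 kg, v0 = 3 m/s, v = 5 m/s
Using W = (1/2)*m*(v^2 - v0^2)
v^2 = 5^2 = 25
v0^2 = 3^2 = 9
v^2 - v0^2 = 25 - 9 = 16
W = (1/2)*10*16 = 80 J

80 J


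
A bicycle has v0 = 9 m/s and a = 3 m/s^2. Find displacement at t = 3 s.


Given: v0 = 9 m/s, a = 3 m/s^2, t = 3 s
Using s = v0*t + (1/2)*a*t^2
s = 9*3 + (1/2)*3*3^2
s = 27 + (1/2)*27
s = 27 + 27/2
s = 81/2

81/2 m


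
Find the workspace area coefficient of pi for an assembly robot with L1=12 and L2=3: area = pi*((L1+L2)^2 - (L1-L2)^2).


Given: L1 = 12, L2 = 3
(L1+L2)^2 = (15)^2 = 225
(L1-L2)^2 = (9)^2 = 81
Difference = 225 - 81 = 144
This equals 4*L1*L2 = 4*12*3 = 144
Workspace area = 144*pi

144


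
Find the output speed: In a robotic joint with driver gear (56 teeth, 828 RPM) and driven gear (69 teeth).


Given: N1 = 56 teeth, w1 = 828 RPM, N2 = 69 teeth
Using N1*w1 = N2*w2
w2 = N1*w1 / N2
w2 = 56*828 / 69
w2 = 46368 / 69
w2 = 672 RPM

672 RPM


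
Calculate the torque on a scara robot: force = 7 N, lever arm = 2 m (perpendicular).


Given: F = 7 N, r = 2 m, angle = 90 deg (perpendicular)
Using tau = F * r * sin(90)
sin(90) = 1
tau = 7 * 2 * 1
tau = 14 Nm

14 Nm


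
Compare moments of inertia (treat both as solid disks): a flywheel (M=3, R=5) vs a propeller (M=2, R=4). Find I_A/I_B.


Given: M1=3 kg, R1=5 m, M2=2 kg, R2=4 m
For a disk: I = (1/2)*M*R^2, so I_A/I_B = (M1*R1^2)/(M2*R2^2)
M1*R1^2 = 3*25 = 75
M2*R2^2 = 2*16 = 32
I_A/I_B = 75/32 = 75/32

75/32


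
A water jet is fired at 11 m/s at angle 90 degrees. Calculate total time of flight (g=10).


Given: v0 = 11 m/s, theta = 90 deg, g = 10 m/s^2
sin(90) = 1
Using T = 2*v0*sin(theta) / g
T = 2*11*1 / 10
T = 22 / 10
T = 11/5 s

11/5 s


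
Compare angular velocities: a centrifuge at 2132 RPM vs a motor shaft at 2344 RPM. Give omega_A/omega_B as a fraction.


Given: RPM_A = 2132, RPM_B = 2344
omega = 2*pi*RPM/60, so omega_A/omega_B = RPM_A / RPM_B
omega_A/omega_B = 2132 / 2344
omega_A/omega_B = 533/586

533/586


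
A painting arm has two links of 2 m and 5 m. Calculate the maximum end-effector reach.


Given: L1 = 2 m, L2 = 5 m
For a 2-link planar arm, max reach = L1 + L2 (fully extended)
Max reach = 2 + 5
Max reach = 7 m

7 m


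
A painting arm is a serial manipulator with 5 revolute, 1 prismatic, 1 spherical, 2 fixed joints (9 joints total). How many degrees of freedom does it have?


Given: serial robot with 5 revolute, 1 prismatic, 1 spherical, 2 fixed joints
DOF contribution per joint type: revolute=1, prismatic=1, spherical=3, fixed=0
DOF = 5*1 + 1*1 + 1*3 + 2*0
DOF = 9

9


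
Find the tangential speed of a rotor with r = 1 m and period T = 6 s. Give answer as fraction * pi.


Given: radius r = 1 m, period T = 6 s
Using v = 2*pi*r / T
v = 2*pi*1 / 6
v = 2*pi / 6
v = 1/3*pi m/s

1/3*pi m/s


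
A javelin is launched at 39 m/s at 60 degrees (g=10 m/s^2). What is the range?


Given: v0 = 39 m/s, theta = 60 deg, g = 10 m/s^2
sin(2*60) = sin(120) = sqrt(3)/2
Using R = v0^2 * sin(2*theta) / g
R = 39^2 * (sqrt(3)/2) / 10
R = 1521 * sqrt(3) / 20
R = 1521/20*sqrt(3) m

1521/20*sqrt(3) m


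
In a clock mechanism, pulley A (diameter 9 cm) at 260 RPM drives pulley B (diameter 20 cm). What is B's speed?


Given: D1 = 9 cm, w1 = 260 RPM, D2 = 20 cm
Using D1*w1 = D2*w2
w2 = D1*w1 / D2
w2 = 9*260 / 20
w2 = 2340 / 20
w2 = 117 RPM

117 RPM


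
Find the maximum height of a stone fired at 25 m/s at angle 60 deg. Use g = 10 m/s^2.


Given: v0 = 25 m/s, theta = 60 deg, g = 10 m/s^2
sin^2(60) = 3/4
Using H = v0^2 * sin^2(theta) / (2*g)
H = 25^2 * 3/4 / (2*10)
H = 625 * 3/4 / 20
H = 1875/4 / 20
H = 375/16 m

375/16 m


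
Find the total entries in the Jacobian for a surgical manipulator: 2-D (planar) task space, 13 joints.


Given: task space dimension = 2, joints = 13
Jacobian is a 2 x 13 matrix
Total entries = rows * columns
Total = 2 * 13
Total = 26

26


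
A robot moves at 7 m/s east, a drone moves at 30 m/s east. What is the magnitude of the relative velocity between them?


Given: v_A = 7 m/s east, v_B = 30 m/s east
Both move in the same direction; relative speed = |v_A - v_B|
|7 - 30| = |-23|
= 23 m/s

23 m/s


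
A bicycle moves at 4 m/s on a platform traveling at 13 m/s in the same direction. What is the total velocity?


Given: object velocity = 4 m/s, platform velocity = 13 m/s (same direction)
Using classical velocity addition: v_total = v_object + v_platform
v_total = 4 + 13
v_total = 17 m/s

17 m/s


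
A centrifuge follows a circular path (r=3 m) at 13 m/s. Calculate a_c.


Given: v = 13 m/s, r = 3 m
Using a_c = v^2 / r
a_c = 13^2 / 3
a_c = 169 / 3
a_c = 169/3 m/s^2

169/3 m/s^2


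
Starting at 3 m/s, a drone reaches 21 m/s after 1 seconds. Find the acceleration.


Given: initial velocity v0 = 3 m/s, final velocity v = 21 m/s, time t = 1 s
Using a = (v - v0) / t
a = (21 - 3) / 1
a = 18 / 1
a = 18 m/s^2

18 m/s^2


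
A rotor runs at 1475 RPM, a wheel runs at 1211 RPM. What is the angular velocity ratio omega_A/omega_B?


Given: RPM_A = 1475, RPM_B = 1211
omega = 2*pi*RPM/60, so omega_A/omega_B = RPM_A / RPM_B
omega_A/omega_B = 1475 / 1211
omega_A/omega_B = 1475/1211

1475/1211


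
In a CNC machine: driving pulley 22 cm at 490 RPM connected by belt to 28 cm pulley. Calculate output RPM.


Given: D1 = 22 cm, w1 = 490 RPM, D2 = 28 cm
Using D1*w1 = D2*w2
w2 = D1*w1 / D2
w2 = 22*490 / 28
w2 = 10780 / 28
w2 = 385 RPM

385 RPM


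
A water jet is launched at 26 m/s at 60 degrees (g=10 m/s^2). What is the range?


Given: v0 = 26 m/s, theta = 60 deg, g = 10 m/s^2
sin(2*60) = sin(120) = sqrt(3)/2
Using R = v0^2 * sin(2*theta) / g
R = 26^2 * (sqrt(3)/2) / 10
R = 676 * sqrt(3) / 20
R = 169/5*sqrt(3) m

169/5*sqrt(3) m


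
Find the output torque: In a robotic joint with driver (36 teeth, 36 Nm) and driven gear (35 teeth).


Given: N1 = 36, N2 = 35, T1 = 36 Nm
Using T2/T1 = N2/N1
T2 = T1 * N2 / N1
T2 = 36 * 35 / 36
T2 = 1260 / 36
T2 = 35 Nm

35 Nm


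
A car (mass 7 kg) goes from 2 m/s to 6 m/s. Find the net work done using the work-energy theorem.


Given: m = 7 kg, v0 = 2 m/s, v = 6 m/s
Using W = (1/2)*m*(v^2 - v0^2)
v^2 = 6^2 = 36
v0^2 = 2^2 = 4
v^2 - v0^2 = 36 - 4 = 32
W = (1/2)*7*32 = 112 J

112 J


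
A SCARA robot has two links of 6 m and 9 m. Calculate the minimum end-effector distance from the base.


Given: L1 = 6 m, L2 = 9 m
For a 2-link planar arm, min reach = |L1 - L2| (second link folded back)
Min reach = |6 - 9|
Min reach = 3 m

3 m


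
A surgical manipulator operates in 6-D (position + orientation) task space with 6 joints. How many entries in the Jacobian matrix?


Given: task space dimension = 6, joints = 6
Jacobian is a 6 x 6 matrix
Total entries = rows * columns
Total = 6 * 6
Total = 36

36


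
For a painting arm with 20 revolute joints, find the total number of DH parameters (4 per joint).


Given: 20 joints, 4 DH parameters per joint (d, theta, a, alpha)
Total DH parameters = number_of_joints * 4
Total = 20 * 4
Total = 80

80


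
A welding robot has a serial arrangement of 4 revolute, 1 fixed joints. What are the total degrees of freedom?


Given: serial robot with 4 revolute, 1 fixed joints
DOF contribution per joint type: revolute=1, prismatic=1, spherical=3, fixed=0
DOF = 4*1 + 1*0
DOF = 4

4


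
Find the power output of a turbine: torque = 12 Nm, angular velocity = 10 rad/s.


Given: tau = 12 Nm, omega = 10 rad/s
Using P = tau * omega
P = 12 * 10
P = 120 W

120 W


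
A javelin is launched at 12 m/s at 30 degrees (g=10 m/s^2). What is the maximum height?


Given: v0 = 12 m/s, theta = 30 deg, g = 10 m/s^2
sin^2(30) = 1/4
Using H = v0^2 * sin^2(theta) / (2*g)
H = 12^2 * 1/4 / (2*10)
H = 144 * 1/4 / 20
H = 36 / 20
H = 9/5 m

9/5 m


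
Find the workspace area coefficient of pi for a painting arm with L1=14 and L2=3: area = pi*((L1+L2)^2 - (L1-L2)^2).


Given: L1 = 14, L2 = 3
(L1+L2)^2 = (17)^2 = 289
(L1-L2)^2 = (11)^2 = 121
Difference = 289 - 121 = 168
This equals 4*L1*L2 = 4*14*3 = 168
Workspace area = 168*pi

168


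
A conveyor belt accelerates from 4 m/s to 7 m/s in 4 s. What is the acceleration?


Given: initial velocity v0 = 4 m/s, final velocity v = 7 m/s, time t = 4 s
Using a = (v - v0) / t
a = (7 - 4) / 4
a = 3 / 4
a = 3/4 m/s^2

3/4 m/s^2


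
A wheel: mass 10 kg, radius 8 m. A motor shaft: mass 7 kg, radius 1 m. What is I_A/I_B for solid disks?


Given: M1=10 kg, R1=8 m, M2=7 kg, R2=1 m
For a disk: I = (1/2)*M*R^2, so I_A/I_B = (M1*R1^2)/(M2*R2^2)
M1*R1^2 = 10*64 = 640
M2*R2^2 = 7*1 = 7
I_A/I_B = 640/7 = 640/7

640/7


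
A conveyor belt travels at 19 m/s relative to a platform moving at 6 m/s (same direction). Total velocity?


Given: object velocity = 19 m/s, platform velocity = 6 m/s (same direction)
Using classical velocity addition: v_total = v_object + v_platform
v_total = 19 + 6
v_total = 25 m/s

25 m/s


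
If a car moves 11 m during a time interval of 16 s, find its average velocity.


Given: distance d = 11 m, time t = 16 s
Using v = d / t
v = 11 / 16
v = 11/16 m/s

11/16 m/s


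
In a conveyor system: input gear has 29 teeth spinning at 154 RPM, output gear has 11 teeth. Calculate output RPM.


Given: N1 = 29 teeth, w1 = 154 RPM, N2 = 11 teeth
Using N1*w1 = N2*w2
w2 = N1*w1 / N2
w2 = 29*154 / 11
w2 = 4466 / 11
w2 = 406 RPM

406 RPM


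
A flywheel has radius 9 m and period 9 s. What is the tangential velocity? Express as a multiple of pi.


Given: radius r = 9 m, period T = 9 s
Using v = 2*pi*r / T
v = 2*pi*9 / 9
v = 18*pi / 9
v = 2*pi m/s

2*pi m/s


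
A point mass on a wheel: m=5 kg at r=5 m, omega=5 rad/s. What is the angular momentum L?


Given: m = 5 kg, r = 5 m, omega = 5 rad/s
For a point mass: I = m*r^2
I = 5*5^2 = 5*25 = 125
L = I*omega = 125*5
L = 625 kg*m^2/s

625 kg*m^2/s


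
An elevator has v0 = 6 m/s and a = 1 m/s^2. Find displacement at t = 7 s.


Given: v0 = 6 m/s, a = 1 m/s^2, t = 7 s
Using s = v0*t + (1/2)*a*t^2
s = 6*7 + (1/2)*1*7^2
s = 42 + (1/2)*49
s = 42 + 49/2
s = 133/2

133/2 m


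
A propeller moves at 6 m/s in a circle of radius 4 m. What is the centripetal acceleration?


Given: v = 6 m/s, r = 4 m
Using a_c = v^2 / r
a_c = 6^2 / 4
a_c = 36 / 4
a_c = 9 m/s^2

9 m/s^2


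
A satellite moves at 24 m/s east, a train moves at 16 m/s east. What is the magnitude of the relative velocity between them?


Given: v_A = 24 m/s east, v_B = 16 m/s east
Both move in the same direction; relative speed = |v_A - v_B|
|24 - 16| = |8|
= 8 m/s

8 m/s


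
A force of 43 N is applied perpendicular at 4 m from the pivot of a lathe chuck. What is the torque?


Given: F = 43 N, r = 4 m, angle = 90 deg (perpendicular)
Using tau = F * r * sin(90)
sin(90) = 1
tau = 43 * 4 * 1
tau = 172 Nm

172 Nm


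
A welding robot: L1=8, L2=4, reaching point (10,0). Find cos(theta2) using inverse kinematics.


Given: L1 = 8, L2 = 4, target (x, y) = (10, 0)
Using cos(theta2) = (x^2 + y^2 - L1^2 - L2^2) / (2*L1*L2)
x^2 + y^2 = 10^2 + 0 = 100
L1^2 + L2^2 = 64 + 16 = 80
Numerator = 100 - 80 = 20
Denominator = 2*8*4 = 64
cos(theta2) = 20/64 = 5/16

5/16


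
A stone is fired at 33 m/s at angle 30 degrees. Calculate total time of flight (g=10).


Given: v0 = 33 m/s, theta = 30 deg, g = 10 m/s^2
sin(30) = 1/2
Using T = 2*v0*sin(theta) / g
T = 2*33*1/2 / 10
T = 33 / 10
T = 33/10 s

33/10 s


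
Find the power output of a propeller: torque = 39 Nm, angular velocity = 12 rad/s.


Given: tau = 39 Nm, omega = 12 rad/s
Using P = tau * omega
P = 39 * 12
P = 468 W

468 W


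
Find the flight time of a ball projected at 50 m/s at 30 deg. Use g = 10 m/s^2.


Given: v0 = 50 m/s, theta = 30 deg, g = 10 m/s^2
sin(30) = 1/2
Using T = 2*v0*sin(theta) / g
T = 2*50*1/2 / 10
T = 50 / 10
T = 5 s

5 s


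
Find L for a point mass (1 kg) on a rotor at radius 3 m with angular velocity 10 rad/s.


Given: m = 1 kg, r = 3 m, omega = 10 rad/s
For a point mass: I = m*r^2
I = 1*3^2 = 1*9 = 9
L = I*omega = 9*10
L = 90 kg*m^2/s

90 kg*m^2/s


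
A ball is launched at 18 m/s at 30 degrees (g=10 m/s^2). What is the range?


Given: v0 = 18 m/s, theta = 30 deg, g = 10 m/s^2
sin(2*30) = sin(60) = sqrt(3)/2
Using R = v0^2 * sin(2*theta) / g
R = 18^2 * (sqrt(3)/2) / 10
R = 324 * sqrt(3) / 20
R = 81/5*sqrt(3) m

81/5*sqrt(3) m


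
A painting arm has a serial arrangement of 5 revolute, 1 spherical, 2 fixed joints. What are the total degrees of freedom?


Given: serial robot with 5 revolute, 1 spherical, 2 fixed joints
DOF contribution per joint type: revolute=1, prismatic=1, spherical=3, fixed=0
DOF = 5*1 + 1*3 + 2*0
DOF = 8

8


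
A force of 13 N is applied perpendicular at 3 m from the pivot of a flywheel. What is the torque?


Given: F = 13 N, r = 3 m, angle = 90 deg (perpendicular)
Using tau = F * r * sin(90)
sin(90) = 1
tau = 13 * 3 * 1
tau = 39 Nm

39 Nm


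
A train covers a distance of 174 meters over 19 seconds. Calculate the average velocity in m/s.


Given: distance d = 174 m, time t = 19 s
Using v = d / t
v = 174 / 19
v = 174/19 m/s

174/19 m/s


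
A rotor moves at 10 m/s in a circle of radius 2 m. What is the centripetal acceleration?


Given: v = 10 m/s, r = 2 m
Using a_c = v^2 / r
a_c = 10^2 / 2
a_c = 100 / 2
a_c = 50 m/s^2

50 m/s^2


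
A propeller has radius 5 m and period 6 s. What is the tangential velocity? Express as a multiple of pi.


Given: radius r = 5 m, period T = 6 s
Using v = 2*pi*r / T
v = 2*pi*5 / 6
v = 10*pi / 6
v = 5/3*pi m/s

5/3*pi m/s


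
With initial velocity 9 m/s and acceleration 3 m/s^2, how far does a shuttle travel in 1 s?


Given: v0 = 9 m/s, a = 3 m/s^2, t = 1 s
Using s = v0*t + (1/2)*a*t^2
s = 9*1 + (1/2)*3*1^2
s = 9 + (1/2)*3
s = 9 + 3/2
s = 21/2

21/2 m


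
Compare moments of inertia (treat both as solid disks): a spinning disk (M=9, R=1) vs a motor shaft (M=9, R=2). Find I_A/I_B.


Given: M1=9 kg, R1=1 m, M2=9 kg, R2=2 m
For a disk: I = (1/2)*M*R^2, so I_A/I_B = (M1*R1^2)/(M2*R2^2)
M1*R1^2 = 9*1 = 9
M2*R2^2 = 9*4 = 36
I_A/I_B = 9/36 = 1/4

1/4


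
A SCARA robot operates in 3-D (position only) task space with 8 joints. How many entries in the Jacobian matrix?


Given: task space dimension = 3, joints = 8
Jacobian is a 3 x 8 matrix
Total entries = rows * columns
Total = 3 * 8
Total = 24

24


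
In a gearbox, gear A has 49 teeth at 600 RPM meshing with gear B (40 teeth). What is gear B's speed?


Given: N1 = 49 teeth, w1 = 600 RPM, N2 = 40 teeth
Using N1*w1 = N2*w2
w2 = N1*w1 / N2
w2 = 49*600 / 40
w2 = 29400 / 40
w2 = 735 RPM

735 RPM


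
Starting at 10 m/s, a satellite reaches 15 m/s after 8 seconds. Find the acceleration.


Given: initial velocity v0 = 10 m/s, final velocity v = 15 m/s, time t = 8 s
Using a = (v - v0) / t
a = (15 - 10) / 8
a = 5 / 8
a = 5/8 m/s^2

5/8 m/s^2


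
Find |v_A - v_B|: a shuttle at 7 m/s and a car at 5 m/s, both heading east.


Given: v_A = 7 m/s east, v_B = 5 m/s east
Both move in the same direction; relative speed = |v_A - v_B|
|7 - 5| = |2|
= 2 m/s

2 m/s


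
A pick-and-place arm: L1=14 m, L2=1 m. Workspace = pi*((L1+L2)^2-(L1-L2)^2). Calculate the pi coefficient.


Given: L1 = 14, L2 = 1
(L1+L2)^2 = (15)^2 = 225
(L1-L2)^2 = (13)^2 = 169
Difference = 225 - 169 = 56
This equals 4*L1*L2 = 4*14*1 = 56
Workspace area = 56*pi

56


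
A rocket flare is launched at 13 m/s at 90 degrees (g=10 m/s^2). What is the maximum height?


Given: v0 = 13 m/s, theta = 90 deg, g = 10 m/s^2
sin^2(90) = 1
Using H = v0^2 * sin^2(theta) / (2*g)
H = 13^2 * 1 / (2*10)
H = 169 * 1 / 20
H = 169 / 20
H = 169/20 m

169/20 m


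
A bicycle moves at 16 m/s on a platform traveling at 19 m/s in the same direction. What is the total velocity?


Given: object velocity = 16 m/s, platform velocity = 19 m/s (same direction)
Using classical velocity addition: v_total = v_object + v_platform
v_total = 16 + 19
v_total = 35 m/s

35 m/s


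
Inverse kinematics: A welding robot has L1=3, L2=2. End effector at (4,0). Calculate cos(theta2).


Given: L1 = 3, L2 = 2, target (x, y) = (4, 0)
Using cos(theta2) = (x^2 + y^2 - L1^2 - L2^2) / (2*L1*L2)
x^2 + y^2 = 4^2 + 0 = 16
L1^2 + L2^2 = 9 + 4 = 13
Numerator = 16 - 13 = 3
Denominator = 2*3*2 = 12
cos(theta2) = 3/12 = 1/4

1/4


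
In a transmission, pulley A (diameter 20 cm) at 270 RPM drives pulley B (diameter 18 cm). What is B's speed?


Given: D1 = 20 cm, w1 = 270 RPM, D2 = 18 cm
Using D1*w1 = D2*w2
w2 = D1*w1 / D2
w2 = 20*270 / 18
w2 = 5400 / 18
w2 = 300 RPM

300 RPM


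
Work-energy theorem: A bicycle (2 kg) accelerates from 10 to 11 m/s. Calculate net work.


Given: m = 2 kg, v0 = 10 m/s, v = 11 m/s
Using W = (1/2)*m*(v^2 - v0^2)
v^2 = 11^2 = 121
v0^2 = 10^2 = 100
v^2 - v0^2 = 121 - 100 = 21
W = (1/2)*2*21 = 21 J

21 J


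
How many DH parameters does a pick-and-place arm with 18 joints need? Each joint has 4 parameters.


Given: 18 joints, 4 DH parameters per joint (d, theta, a, alpha)
Total DH parameters = number_of_joints * 4
Total = 18 * 4
Total = 72

72


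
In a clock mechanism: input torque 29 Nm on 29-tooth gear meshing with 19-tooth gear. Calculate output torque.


Given: N1 = 29, N2 = 19, T1 = 29 Nm
Using T2/T1 = N2/N1
T2 = T1 * N2 / N1
T2 = 29 * 19 / 29
T2 = 551 / 29
T2 = 19 Nm

19 Nm


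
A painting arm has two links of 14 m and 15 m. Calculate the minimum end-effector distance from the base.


Given: L1 = 14 m, L2 = 15 m
For a 2-link planar arm, min reach = |L1 - L2| (second link folded back)
Min reach = |14 - 15|
Min reach = 1 m

1 m


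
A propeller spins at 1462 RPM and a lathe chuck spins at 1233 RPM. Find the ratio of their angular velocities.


Given: RPM_A = 1462, RPM_B = 1233
omega = 2*pi*RPM/60, so omega_A/omega_B = RPM_A / RPM_B
omega_A/omega_B = 1462 / 1233
omega_A/omega_B = 1462/1233

1462/1233


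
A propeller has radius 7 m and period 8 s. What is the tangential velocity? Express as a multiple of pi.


Given: radius r = 7 m, period T = 8 s
Using v = 2*pi*r / T
v = 2*pi*7 / 8
v = 14*pi / 8
v = 7/4*pi m/s

7/4*pi m/s


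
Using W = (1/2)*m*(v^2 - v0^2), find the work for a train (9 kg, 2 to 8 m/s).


Given: m = 9 kg, v0 = 2 m/s, v = 8 m/s
Using W = (1/2)*m*(v^2 - v0^2)
v^2 = 8^2 = 64
v0^2 = 2^2 = 4
v^2 - v0^2 = 64 - 4 = 60
W = (1/2)*9*60 = 270 J

270 J
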